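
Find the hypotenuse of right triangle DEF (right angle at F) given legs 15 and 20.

DE = sqrt(15^2 + 20^2) = sqrt(625) = 25

25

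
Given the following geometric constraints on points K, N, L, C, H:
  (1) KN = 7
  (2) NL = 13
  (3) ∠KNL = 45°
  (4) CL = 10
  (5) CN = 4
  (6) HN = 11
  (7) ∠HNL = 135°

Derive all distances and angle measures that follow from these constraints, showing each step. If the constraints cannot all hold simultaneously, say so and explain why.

The constraints are consistent.

Step 1: From KN = 7, NL = 13, and ∠KNL = 45°, by the law of cosines:
  KL² = KN² + NL² - 2·KN·NL·cos(45°) = 49 + 169 - 128.7 = 89.31
  KL ≈ 9.45

Step 2: From LN = 13, NH = 11, and ∠LNH = 135°, by the law of cosines:
  LH² = LN² + NH² - 2·LN·NH·cos(135°) = 169 + 121 + 202.2 = 492.2
  LH ≈ 22.19

Step 3: From NC = 4, NL = 13, CL = 10, by the inverse law of cosines:
  cos(∠CNL) = (NC² + NL² - CL²) / (2·NC·NL)
  ∠CNL = 35.18°

Step 4: From LC = 10, LN = 13, CN = 4, by the inverse law of cosines:
  cos(∠CLN) = (LC² + LN² - CN²) / (2·LC·LN)
  ∠CLN = 13.33°

Step 5: From CL = 10, CN = 4, LN = 13, by the inverse law of cosines:
  cos(∠LCN) = (CL² + CN² - LN²) / (2·CL·CN)
  ∠LCN = 131.49°

Step 6: From KL = 9.45, KN = 7, LN = 13, by the inverse law of cosines:
  cos(∠LKN) = (KL² + KN² - LN²) / (2·KL·KN)
  ∠LKN = 103.41°

Step 7: From LH = 22.19, LN = 13, HN = 11, by the inverse law of cosines:
  cos(∠HLN) = (LH² + LN² - HN²) / (2·LH·LN)
  ∠HLN = 20.52°

Step 8: From LK = 9.45, LN = 13, KN = 7, by the inverse law of cosines:
  cos(∠KLN) = (LK² + LN² - KN²) / (2·LK·LN)
  ∠KLN = 31.59°

Step 9: From HL = 22.19, HN = 11, LN = 13, by the inverse law of cosines:
  cos(∠LHN) = (HL² + HN² - LN²) / (2·HL·HN)
  ∠LHN = 24.48°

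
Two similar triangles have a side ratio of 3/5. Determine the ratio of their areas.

The ratio of areas of similar triangles equals the square of the side ratio.
Side ratio = 3:5
Area ratio = (3/5)^2 = 9/25 = 9:25

9:25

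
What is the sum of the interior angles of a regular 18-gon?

The sum of interior angles of an n-sided polygon is (n - 2) * 180.
For n = 18: (18 - 2) * 180 = 16 * 180 = 2880 degrees.

2880 degrees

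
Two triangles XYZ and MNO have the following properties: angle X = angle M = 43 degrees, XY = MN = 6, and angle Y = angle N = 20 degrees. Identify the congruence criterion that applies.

The given information matches ASA: Two pairs of corresponding angles and the included side are equal (Angle-Side-Angle).

ASA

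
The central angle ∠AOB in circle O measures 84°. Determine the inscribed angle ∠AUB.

An inscribed angle intercepts an arc from a point on the circle, while the central angle intercepts the same arc from the center.
The inscribed angle is always half the central angle: 84° / 2 = 42°.

42°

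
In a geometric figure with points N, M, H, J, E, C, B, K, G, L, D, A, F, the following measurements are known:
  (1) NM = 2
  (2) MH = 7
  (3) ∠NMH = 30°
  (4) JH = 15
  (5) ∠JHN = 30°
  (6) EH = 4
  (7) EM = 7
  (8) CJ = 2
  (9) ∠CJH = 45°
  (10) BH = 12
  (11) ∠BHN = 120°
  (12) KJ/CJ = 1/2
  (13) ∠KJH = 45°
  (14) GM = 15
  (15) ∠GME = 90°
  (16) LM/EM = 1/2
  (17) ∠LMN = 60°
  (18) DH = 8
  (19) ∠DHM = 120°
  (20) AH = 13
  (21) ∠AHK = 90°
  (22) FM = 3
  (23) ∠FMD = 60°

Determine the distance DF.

Step 1: By the law of cosines on triangle DHM: DM² = 8² + 7² − 2·8·7·cos(120°) = 169, so DM = 13.
Step 2: By the law of cosines on triangle DMF: DF² = 13² + 3² − 2·13·3·cos(60°) = 139, so DF = √139.

Therefore, the length of DF = √139.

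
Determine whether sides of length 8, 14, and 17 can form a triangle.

Sort the sides: 8, 14, 17.
It suffices to check that the sum of the two smallest exceeds the largest:
8 + 14 = 22 > 17. ✓
Yes, a valid triangle can be formed.

Yes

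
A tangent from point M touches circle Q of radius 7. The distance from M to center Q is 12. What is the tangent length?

The tangent, radius, and line from the external point to the center form a right triangle.
The right angle is where the tangent meets the radius.
By the Pythagorean theorem: tangent² + 7² = 12²
tangent² = 144 - 49 = 95
tangent = sqrt(95)

sqrt(95)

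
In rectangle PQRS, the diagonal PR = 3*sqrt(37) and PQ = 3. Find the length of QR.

Using the Pythagorean theorem: d^2 = a^2 + b^2
b^2 = d^2 - a^2
b^2 = 333 - 9
b^2 = 324
b = sqrt(324) = 18

18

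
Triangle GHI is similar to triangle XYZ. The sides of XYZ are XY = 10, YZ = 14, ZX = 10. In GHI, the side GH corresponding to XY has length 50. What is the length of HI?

Since the triangles are similar, the ratio of corresponding sides is constant.
Scale factor k = GH / XY = 50 / 10 = 5
HI = k * YZ = 5 * 14 = 70

70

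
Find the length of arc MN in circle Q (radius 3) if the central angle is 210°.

The full circumference is 2πr = 2π(3) = 6*pi.
The arc spans 210° out of 360°, which is a fraction of 7/12.
Arc length = 6*pi × 7/12 = 7*pi/2.

7*pi/2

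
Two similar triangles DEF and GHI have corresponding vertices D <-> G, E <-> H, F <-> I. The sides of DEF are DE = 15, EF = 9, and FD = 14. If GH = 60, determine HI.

Since the triangles are similar, the ratio of corresponding sides is constant.
Scale factor k = GH / DE = 60 / 15 = 4
HI = k * EF = 4 * 9 = 36

36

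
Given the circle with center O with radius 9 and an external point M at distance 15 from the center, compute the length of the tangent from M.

Let T be the point of tangency. Then OT ⊥ MT (radius ⊥ tangent).
In right triangle OTM: OM² = OT² + MT²
15² = 9² + MT²
MT² = 144, MT = 12

12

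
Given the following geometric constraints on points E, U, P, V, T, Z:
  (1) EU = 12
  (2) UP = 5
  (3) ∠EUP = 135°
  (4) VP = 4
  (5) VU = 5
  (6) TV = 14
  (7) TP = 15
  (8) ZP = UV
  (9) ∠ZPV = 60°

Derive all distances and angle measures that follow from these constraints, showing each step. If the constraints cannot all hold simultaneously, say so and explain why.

The constraints are consistent.

From the given relations:
  ZP = UV = 5

Step 1: From EU = 12, UP = 5, and ∠EUP = 135°, by the law of cosines:
  EP² = EU² + UP² - 2·EU·UP·cos(135°) = 144 + 25 + 84.85 = 253.9
  EP ≈ 15.93

Step 2: From VP = 4, PZ = 5, and ∠VPZ = 60°, by the law of cosines:
  VZ² = VP² + PZ² - 2·VP·PZ·cos(60°) = 16 + 25 - 20 = 21
  VZ = √21

Step 3: From UP = 5, UV = 5, PV = 4, by the inverse law of cosines:
  cos(∠PUV) = (UP² + UV² - PV²) / (2·UP·UV)
  ∠PUV = 47.16°

Step 4: From PT = 15, PV = 4, TV = 14, by the inverse law of cosines:
  cos(∠TPV) = (PT² + PV² - TV²) / (2·PT·PV)
  ∠TPV = 67.98°

Step 5: From PU = 5, PV = 4, UV = 5, by the inverse law of cosines:
  cos(∠UPV) = (PU² + PV² - UV²) / (2·PU·PV)
  ∠UPV = 66.42°

Step 6: From VP = 4, VT = 14, PT = 15, by the inverse law of cosines:
  cos(∠PVT) = (VP² + VT² - PT²) / (2·VP·VT)
  ∠PVT = 96.67°

Step 7: From VP = 4, VU = 5, PU = 5, by the inverse law of cosines:
  cos(∠PVU) = (VP² + VU² - PU²) / (2·VP·VU)
  ∠PVU = 66.42°

Step 8: From TP = 15, TV = 14, PV = 4, by the inverse law of cosines:
  cos(∠PTV) = (TP² + TV² - PV²) / (2·TP·TV)
  ∠PTV = 15.36°

Step 9: From EP = 15.93, EU = 12, PU = 5, by the inverse law of cosines:
  cos(∠PEU) = (EP² + EU² - PU²) / (2·EP·EU)
  ∠PEU = 12.82°

Step 10: From PE = 15.93, PU = 5, EU = 12, by the inverse law of cosines:
  cos(∠EPU) = (PE² + PU² - EU²) / (2·PE·PU)
  ∠EPU = 32.18°

Step 11: From VP = 4, VZ = √21, PZ = 5, by the inverse law of cosines:
  cos(∠PVZ) = (VP² + VZ² - PZ²) / (2·VP·VZ)
  ∠PVZ = 70.89°

Step 12: From ZP = 5, ZV = √21, PV = 4, by the inverse law of cosines:
  cos(∠PZV) = (ZP² + ZV² - PV²) / (2·ZP·ZV)
  ∠PZV = 49.11°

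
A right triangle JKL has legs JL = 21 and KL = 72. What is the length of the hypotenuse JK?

In a right triangle, the square of the hypotenuse equals the sum of the squares of the two legs.
The legs are 21 and 72, so the hypotenuse = sqrt(441 + 5184) = sqrt(5625) = 75.

75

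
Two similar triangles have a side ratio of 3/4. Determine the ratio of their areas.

The ratio of areas of similar triangles equals the square of the side ratio.
Side ratio = 3:4
Area ratio = (3/4)^2 = 9/16 = 9:16

9:16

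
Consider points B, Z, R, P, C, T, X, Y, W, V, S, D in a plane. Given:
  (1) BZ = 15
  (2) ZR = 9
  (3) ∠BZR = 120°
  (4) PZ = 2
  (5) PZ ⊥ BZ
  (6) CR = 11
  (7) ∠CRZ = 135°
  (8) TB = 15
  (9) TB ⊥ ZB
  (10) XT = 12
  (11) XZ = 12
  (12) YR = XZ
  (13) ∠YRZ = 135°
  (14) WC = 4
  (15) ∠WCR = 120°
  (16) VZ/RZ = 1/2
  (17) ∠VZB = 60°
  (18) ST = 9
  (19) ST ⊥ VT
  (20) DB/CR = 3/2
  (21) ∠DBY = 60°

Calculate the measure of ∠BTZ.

Step 1: By the law of cosines on triangle TBZ: TZ² = 15² + 15² − 2·15·15·cos(90°) = 450, so TZ = 15·√2.
Step 2: By the inverse law of cosines on triangle BTZ: cos(∠BTZ) = (15² + (15·√2)² − 15²) / (2·15·15·√2) = 450/636.4 = 0.7071, so ∠BTZ = 45°.

Therefore, the measure of angle ∠BTZ = 45°.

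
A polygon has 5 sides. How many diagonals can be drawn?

The number of diagonals in an n-gon is n(n - 3)/2.
For n = 5: 5(5 - 3)/2 = 5 × 2 / 2 = 5.

5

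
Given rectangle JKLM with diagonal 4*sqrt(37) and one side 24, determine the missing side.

The diagonal of a rectangle forms a right triangle with the two sides.
Rearranging the Pythagorean theorem: missing side = sqrt(d^2 - known^2).
= sqrt(592 - 576) = sqrt(16) = 4.

4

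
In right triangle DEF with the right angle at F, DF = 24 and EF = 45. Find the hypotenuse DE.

By the Pythagorean theorem: DE^2 = DF^2 + EF^2
DE^2 = 24^2 + 45^2 = 576 + 2025 = 2601
DE = sqrt(2601) = 51

51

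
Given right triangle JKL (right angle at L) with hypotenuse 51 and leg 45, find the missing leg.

Rearranging the Pythagorean theorem to solve for the unknown leg:
leg^2 = hypotenuse^2 - known_leg^2 = 2601 - 2025 = 576
leg = sqrt(576) = 24.

24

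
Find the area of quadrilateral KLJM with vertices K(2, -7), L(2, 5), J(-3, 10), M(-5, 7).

The Shoelace formula works by pairing each vertex with the next (cycling back to the first).
For each pair, compute x_i*y_(i+1) - x_(i+1)*y_i:
  (2*5 - 2*-7) = 24
  (2*10 - -3*5) = 35
  (-3*7 - -5*10) = 29
  (-5*-7 - 2*7) = 21
Taking half the absolute value of the total: Area = (1/2)(109) = 109/2.

109/2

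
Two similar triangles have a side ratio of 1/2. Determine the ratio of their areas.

The ratio of areas of similar triangles equals the square of the side ratio.
Side ratio = 1:2
Area ratio = (1/2)^2 = 1/4 = 1:4

1:4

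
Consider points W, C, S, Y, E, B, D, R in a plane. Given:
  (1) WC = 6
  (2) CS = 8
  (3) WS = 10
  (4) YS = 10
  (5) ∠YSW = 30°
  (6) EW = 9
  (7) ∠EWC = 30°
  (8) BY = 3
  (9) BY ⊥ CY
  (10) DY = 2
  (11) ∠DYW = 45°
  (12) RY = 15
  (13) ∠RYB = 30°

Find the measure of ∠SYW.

Step 1: By the law of cosines on triangle YSW: YW² = 10² + 10² − 2·10·10·cos(30°) = 26.79, so YW ≈ 5.18.
Step 2: By the inverse law of cosines on triangle SYW: cos(∠SYW) = (10² + 5.18² − 10²) / (2·10·5.18) = 26.79/103.53 = 0.2588, so ∠SYW = 75°.

Therefore, the measure of angle ∠SYW = 75°.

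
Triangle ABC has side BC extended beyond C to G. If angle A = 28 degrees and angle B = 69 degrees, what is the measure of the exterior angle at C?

The interior angle at C is 180 - 28 - 69 = 83 degrees.
The exterior angle and interior angle at C are supplementary:
Exterior angle = 180 - 83 = 97 degrees.

97 degrees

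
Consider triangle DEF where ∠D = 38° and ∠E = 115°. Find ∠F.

The interior angles sum to 180°: angle F = 180 - 38 - 115 = 27°.
The triangle is obtuse (angles 38°, 115°, 27°).

27 degrees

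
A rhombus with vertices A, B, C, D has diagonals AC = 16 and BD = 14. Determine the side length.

Half-diagonals are 8 and 7. side = sqrt(8^2 + 7^2) = sqrt(113)

sqrt(113)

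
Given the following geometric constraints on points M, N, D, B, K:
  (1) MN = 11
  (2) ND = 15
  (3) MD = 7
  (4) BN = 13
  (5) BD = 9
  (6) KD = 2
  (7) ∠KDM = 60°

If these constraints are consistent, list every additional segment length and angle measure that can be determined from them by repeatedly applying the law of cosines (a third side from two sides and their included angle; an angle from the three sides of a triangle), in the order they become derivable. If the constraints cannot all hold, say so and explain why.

The constraints are consistent. Derivable facts, in order:
After 1 step:
- MK = √39
- ∠BDN = 59.51°
- ∠BND = 36.62°
- ∠DBN = 83.87°
- ∠DMN = 110.92°
- ∠DNM = 25.84°
- ∠MDN = 43.23°
After 2 steps:
- ∠DKM = 103.9°
- ∠DMK = 16.1°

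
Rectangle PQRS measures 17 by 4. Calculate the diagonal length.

d = sqrt(17^2 + 4^2) = sqrt(305)

sqrt(305)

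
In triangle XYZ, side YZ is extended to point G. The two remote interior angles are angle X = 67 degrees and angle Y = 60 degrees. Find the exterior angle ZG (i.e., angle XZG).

The interior angle at Z is 180 - 67 - 60 = 53 degrees.
The exterior angle and interior angle at Z are supplementary:
Exterior angle = 180 - 53 = 127 degrees.

127 degrees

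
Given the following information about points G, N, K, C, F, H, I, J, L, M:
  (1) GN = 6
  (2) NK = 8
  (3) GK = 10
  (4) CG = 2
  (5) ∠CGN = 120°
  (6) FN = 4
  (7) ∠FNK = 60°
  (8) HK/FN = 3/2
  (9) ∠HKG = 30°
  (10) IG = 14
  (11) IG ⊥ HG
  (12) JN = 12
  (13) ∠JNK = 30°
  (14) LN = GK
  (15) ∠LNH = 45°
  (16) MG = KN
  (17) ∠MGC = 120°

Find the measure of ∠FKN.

Step 1: By the law of cosines on triangle KNF: KF² = 8² + 4² − 2·8·4·cos(60°) = 48, so KF = 4·√3.
Step 2: By the inverse law of cosines on triangle FKN: cos(∠FKN) = ((4·√3)² + 8² − 4²) / (2·4·√3·8) = 96/110.85 = 0.866, so ∠FKN = 30°.

Therefore, the measure of angle ∠FKN = 30°.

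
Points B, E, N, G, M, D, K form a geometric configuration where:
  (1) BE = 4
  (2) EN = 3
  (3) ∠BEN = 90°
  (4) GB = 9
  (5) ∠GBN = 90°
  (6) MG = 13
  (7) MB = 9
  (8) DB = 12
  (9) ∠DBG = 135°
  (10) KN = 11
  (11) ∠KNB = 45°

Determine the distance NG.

Step 1: By the law of cosines on triangle BEN: BN² = 4² + 3² − 2·4·3·cos(90°) = 25, so BN = 5.
Step 2: By the law of cosines on triangle NBG: NG² = 5² + 9² − 2·5·9·cos(90°) = 106, so NG = √106.

Therefore, the length of NG = √106.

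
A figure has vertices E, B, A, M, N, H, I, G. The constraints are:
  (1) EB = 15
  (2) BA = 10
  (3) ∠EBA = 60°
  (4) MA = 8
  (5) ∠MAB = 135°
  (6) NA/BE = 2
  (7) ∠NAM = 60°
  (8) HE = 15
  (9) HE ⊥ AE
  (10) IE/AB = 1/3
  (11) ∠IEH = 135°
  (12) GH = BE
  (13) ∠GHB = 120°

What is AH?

Step 1: By the law of cosines on triangle EBA: EA² = 15² + 10² − 2·15·10·cos(60°) = 175, so EA = 5·√7.
Step 2: By the law of cosines on triangle AEH: AH² = (5·√7)² + 15² − 2·5·√7·15·cos(90°) = 400, so AH = 20.

Therefore, the length of AH = 20.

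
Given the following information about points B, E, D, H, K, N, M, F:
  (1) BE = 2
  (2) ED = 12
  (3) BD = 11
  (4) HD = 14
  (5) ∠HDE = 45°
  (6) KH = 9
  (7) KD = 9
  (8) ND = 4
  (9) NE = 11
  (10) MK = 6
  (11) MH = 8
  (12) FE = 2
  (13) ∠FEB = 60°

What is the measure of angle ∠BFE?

Step 1: By the law of cosines on triangle FEB: FB² = 2² + 2² − 2·2·2·cos(60°) = 4, so FB = 2.
Step 2: By the inverse law of cosines on triangle BFE: cos(∠BFE) = (2² + 2² − 2²) / (2·2·2) = 4/8 = 0.5, so ∠BFE = 60°.

Therefore, the measure of angle ∠BFE = 60°.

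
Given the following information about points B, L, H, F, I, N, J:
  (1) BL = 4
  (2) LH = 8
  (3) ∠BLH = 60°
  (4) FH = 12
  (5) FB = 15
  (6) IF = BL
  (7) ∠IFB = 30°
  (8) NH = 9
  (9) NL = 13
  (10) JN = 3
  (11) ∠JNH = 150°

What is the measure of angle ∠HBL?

Step 1: By the law of cosines on triangle BLH: BH² = 4² + 8² − 2·4·8·cos(60°) = 48, so BH = 4·√3.
Step 2: By the inverse law of cosines on triangle HBL: cos(∠HBL) = ((4·√3)² + 4² − 8²) / (2·4·√3·4) = 0/55.43 = 0, so ∠HBL = 90°.

Therefore, the measure of angle ∠HBL = 90°.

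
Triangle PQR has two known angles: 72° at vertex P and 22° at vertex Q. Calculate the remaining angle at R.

By the triangle angle sum property, the three interior angles of any triangle add up to 180°.
We know angle P = 72° and angle Q = 22°, so their sum is 94°.
Therefore angle R = 180° - 94° = 86°.

86 degrees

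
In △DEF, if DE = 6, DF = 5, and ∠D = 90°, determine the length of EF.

By the law of cosines: EF^2 = DE^2 + DF^2 - 2*DE*DF*cos(D)
EF^2 = 6^2 + 5^2 - 2*6*5*cos(90°)
EF^2 = 36 + 25 - 60*(0)
EF^2 = 61
EF = sqrt(61)

sqrt(61)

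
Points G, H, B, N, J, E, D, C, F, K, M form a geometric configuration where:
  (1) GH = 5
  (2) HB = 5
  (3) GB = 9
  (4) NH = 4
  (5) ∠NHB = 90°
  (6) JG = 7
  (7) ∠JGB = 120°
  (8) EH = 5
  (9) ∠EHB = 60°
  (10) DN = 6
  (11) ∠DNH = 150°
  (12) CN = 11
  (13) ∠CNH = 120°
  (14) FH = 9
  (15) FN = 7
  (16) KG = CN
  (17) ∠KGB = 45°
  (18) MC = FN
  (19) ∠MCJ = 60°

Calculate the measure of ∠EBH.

Step 1: By the law of cosines on triangle BHE: BE² = 5² + 5² − 2·5·5·cos(60°) = 25, so BE = 5.
Step 2: By the inverse law of cosines on triangle EBH: cos(∠EBH) = (5² + 5² − 5²) / (2·5·5) = 25/50 = 0.5, so ∠EBH = 60°.

Therefore, the measure of angle ∠EBH = 60°.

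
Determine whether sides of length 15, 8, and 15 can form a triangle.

Sort the sides: 8, 15, 15.
It suffices to check that the sum of the two smallest exceeds the largest:
8 + 15 = 23 > 15. ✓
Yes, a valid triangle can be formed.

Yes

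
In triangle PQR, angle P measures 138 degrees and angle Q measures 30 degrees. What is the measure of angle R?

angle R = 180 - 138 - 30 = 12 degrees.

12 degrees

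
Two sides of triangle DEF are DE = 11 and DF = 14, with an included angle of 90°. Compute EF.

Since angle D = 90°, this is a right triangle and the law of cosines reduces to the Pythagorean theorem.
EF^2 = 11^2 + 14^2 = 317
EF = sqrt(317)

sqrt(317)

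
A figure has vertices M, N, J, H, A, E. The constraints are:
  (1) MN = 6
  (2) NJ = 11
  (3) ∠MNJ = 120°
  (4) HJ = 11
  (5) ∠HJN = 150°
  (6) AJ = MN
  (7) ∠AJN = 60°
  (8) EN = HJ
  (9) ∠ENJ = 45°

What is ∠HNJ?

Step 1: By the law of cosines on triangle NJH: NH² = 11² + 11² − 2·11·11·cos(150°) = 451.58, so NH ≈ 21.25.
Step 2: By the inverse law of cosines on triangle HNJ: cos(∠HNJ) = (21.25² + 11² − 11²) / (2·21.25·11) = 451.58/467.51 = 0.9659, so ∠HNJ = 15°.

Therefore, the measure of angle ∠HNJ = 15°.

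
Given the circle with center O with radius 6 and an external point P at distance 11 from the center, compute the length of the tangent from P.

tangent = √(d² - r²) = √(11² - 6²) = √(121 - 36) = √85 = sqrt(85)

sqrt(85)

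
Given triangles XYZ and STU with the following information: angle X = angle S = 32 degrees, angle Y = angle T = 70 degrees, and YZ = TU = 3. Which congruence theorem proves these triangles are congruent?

The given information matches AAS: Two pairs of corresponding angles and a non-included side are equal (Angle-Angle-Side).

AAS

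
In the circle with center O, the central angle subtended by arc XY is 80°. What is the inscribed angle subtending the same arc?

By the inscribed angle theorem, the inscribed angle is half the central angle.
Inscribed angle = 80° / 2 = 40°

40°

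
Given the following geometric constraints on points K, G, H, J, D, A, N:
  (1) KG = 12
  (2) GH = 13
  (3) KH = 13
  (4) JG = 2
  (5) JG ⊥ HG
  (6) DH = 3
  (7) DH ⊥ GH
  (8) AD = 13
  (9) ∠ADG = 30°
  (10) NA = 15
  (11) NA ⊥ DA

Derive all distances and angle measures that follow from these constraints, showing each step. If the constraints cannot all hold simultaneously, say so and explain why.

The constraints are consistent.

Step 1: From GH = 13, HD = 3, and ∠GHD = 90°, by the law of cosines:
  GD² = GH² + HD² - 2·GH·HD·cos(90°) = 169 + 9 - 0 = 178
  GD = √178

Step 2: From HG = 13, GJ = 2, and ∠HGJ = 90°, by the law of cosines:
  HJ² = HG² + GJ² - 2·HG·GJ·cos(90°) = 169 + 4 - 0 = 173
  HJ = √173

Step 3: From DA = 13, AN = 15, and ∠DAN = 90°, by the law of cosines:
  DN² = DA² + AN² - 2·DA·AN·cos(90°) = 169 + 225 - 0 = 394
  DN ≈ 19.85

Step 4: From KG = 12, KH = 13, GH = 13, by the inverse law of cosines:
  cos(∠GKH) = (KG² + KH² - GH²) / (2·KG·KH)
  ∠GKH = 62.51°

Step 5: From GH = 13, GK = 12, HK = 13, by the inverse law of cosines:
  cos(∠HGK) = (GH² + GK² - HK²) / (2·GH·GK)
  ∠HGK = 62.51°

Step 6: From HG = 13, HK = 13, GK = 12, by the inverse law of cosines:
  cos(∠GHK) = (HG² + HK² - GK²) / (2·HG·HK)
  ∠GHK = 54.97°

Step 7: From GD = √178, DA = 13, and ∠GDA = 30°, by the law of cosines:
  GA² = GD² + DA² - 2·GD·DA·cos(30°) = 178 + 169 - 300.4 = 46.59
  GA ≈ 6.83

Step 8: From GD = √178, GH = 13, DH = 3, by the inverse law of cosines:
  cos(∠DGH) = (GD² + GH² - DH²) / (2·GD·GH)
  ∠DGH = 12.99°

Step 9: From HG = 13, HJ = √173, GJ = 2, by the inverse law of cosines:
  cos(∠GHJ) = (HG² + HJ² - GJ²) / (2·HG·HJ)
  ∠GHJ = 8.75°

Step 10: From JG = 2, JH = √173, GH = 13, by the inverse law of cosines:
  cos(∠GJH) = (JG² + JH² - GH²) / (2·JG·JH)
  ∠GJH = 81.25°

Step 11: From DA = 13, DN = 19.85, AN = 15, by the inverse law of cosines:
  cos(∠ADN) = (DA² + DN² - AN²) / (2·DA·DN)
  ∠ADN = 49.09°

Step 12: From DG = √178, DH = 3, GH = 13, by the inverse law of cosines:
  cos(∠GDH) = (DG² + DH² - GH²) / (2·DG·DH)
  ∠GDH = 77.01°

Step 13: From NA = 15, ND = 19.85, AD = 13, by the inverse law of cosines:
  cos(∠AND) = (NA² + ND² - AD²) / (2·NA·ND)
  ∠AND = 40.91°

Step 14: From GA = 6.83, GD = √178, AD = 13, by the inverse law of cosines:
  cos(∠AGD) = (GA² + GD² - AD²) / (2·GA·GD)
  ∠AGD = 72.23°

Step 15: From AD = 13, AG = 6.83, DG = √178, by the inverse law of cosines:
  cos(∠DAG) = (AD² + AG² - DG²) / (2·AD·AG)
  ∠DAG = 77.77°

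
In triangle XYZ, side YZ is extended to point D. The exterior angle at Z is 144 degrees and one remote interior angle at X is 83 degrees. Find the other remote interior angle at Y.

By the exterior angle theorem: exterior angle = sum of remote interior angles.
144 = 83 + angle Y
angle Y = 144 - 83 = 61 degrees

61 degrees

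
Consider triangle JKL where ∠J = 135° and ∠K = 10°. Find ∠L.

Let angle L = x. Then 135 + 10 + x = 180.
x = 180 - 145 = 35 degrees.

35 degrees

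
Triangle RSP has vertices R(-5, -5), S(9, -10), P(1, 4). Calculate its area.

Using the Shoelace formula for a triangle:
Area = (1/2)|x0(y1 - y2) + x1(y2 - y0) + x2(y0 - y1)|
Area = (1/2)|-5(-10 - 4) + 9(4 - -5) + 1(-5 - -10)|
Area = (1/2)|70 + 81 + 5|
Area = (1/2)|156|
Area = (1/2)(156)
Area = 78

78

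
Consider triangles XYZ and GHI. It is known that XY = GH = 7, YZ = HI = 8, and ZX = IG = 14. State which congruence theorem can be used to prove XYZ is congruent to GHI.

The given information provides:
XY = GH = 7, YZ = HI = 8, and ZX = IG = 14
This matches the SSS congruence theorem.
All three pairs of corresponding sides are equal (Side-Side-Side).

SSS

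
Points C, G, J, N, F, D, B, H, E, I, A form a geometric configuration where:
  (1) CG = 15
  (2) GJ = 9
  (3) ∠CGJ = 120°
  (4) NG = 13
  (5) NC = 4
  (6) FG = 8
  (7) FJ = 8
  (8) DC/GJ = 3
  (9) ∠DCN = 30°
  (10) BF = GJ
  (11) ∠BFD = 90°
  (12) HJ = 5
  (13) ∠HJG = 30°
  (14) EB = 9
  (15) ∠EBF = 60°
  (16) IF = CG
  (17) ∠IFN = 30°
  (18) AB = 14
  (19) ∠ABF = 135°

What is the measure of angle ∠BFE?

From the given relations: BF = GJ = 9.
Step 1: By the law of cosines on triangle FBE: FE² = 9² + 9² − 2·9·9·cos(60°) = 81, so FE = 9.
Step 2: By the inverse law of cosines on triangle BFE: cos(∠BFE) = (9² + 9² − 9²) / (2·9·9) = 81/162 = 0.5, so ∠BFE = 60°.

Therefore, the measure of angle ∠BFE = 60°.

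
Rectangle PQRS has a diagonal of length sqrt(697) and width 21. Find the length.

Using the Pythagorean theorem: d^2 = a^2 + b^2
b^2 = d^2 - a^2
b^2 = 697 - 441
b^2 = 256
b = sqrt(256) = 16

16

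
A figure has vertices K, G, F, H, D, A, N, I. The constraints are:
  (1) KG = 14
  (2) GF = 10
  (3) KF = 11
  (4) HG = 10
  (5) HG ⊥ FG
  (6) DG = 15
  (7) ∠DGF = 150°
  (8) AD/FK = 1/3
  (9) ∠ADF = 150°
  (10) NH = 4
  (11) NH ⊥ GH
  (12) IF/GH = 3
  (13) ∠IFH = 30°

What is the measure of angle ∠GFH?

Step 1: By the law of cosines on triangle FGH: FH² = 10² + 10² − 2·10·10·cos(90°) = 200, so FH = 10·√2.
Step 2: By the inverse law of cosines on triangle GFH: cos(∠GFH) = (10² + (10·√2)² − 10²) / (2·10·10·√2) = 200/282.84 = 0.7071, so ∠GFH = 45°.

Therefore, the measure of angle ∠GFH = 45°.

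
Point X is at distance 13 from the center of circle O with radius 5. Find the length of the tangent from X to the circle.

Let T be the point of tangency. Then OT ⊥ XT (radius ⊥ tangent).
In right triangle OTX: OX² = OT² + XT²
13² = 5² + XT²
XT² = 144, XT = 12

12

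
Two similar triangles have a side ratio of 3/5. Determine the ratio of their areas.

Area scales with the square of linear dimensions. If every length is multiplied by 3/5, then the area is multiplied by (3/5)^2 = 9/25.
The area ratio is 9:25.

9:25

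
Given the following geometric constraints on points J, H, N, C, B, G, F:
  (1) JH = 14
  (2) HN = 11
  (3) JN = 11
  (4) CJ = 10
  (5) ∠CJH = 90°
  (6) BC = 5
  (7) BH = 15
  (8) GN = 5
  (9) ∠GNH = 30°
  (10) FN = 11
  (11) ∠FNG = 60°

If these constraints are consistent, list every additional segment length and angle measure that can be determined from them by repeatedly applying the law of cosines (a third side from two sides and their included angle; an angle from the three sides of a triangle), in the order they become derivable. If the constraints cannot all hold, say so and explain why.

The constraints are consistent. Derivable facts, in order:
After 1 step:
- GF = √91
- HC = 2·√74
- HG ≈ 7.12
- ∠HJN = 50.48°
- ∠HNJ = 79.04°
- ∠JHN = 50.48°
After 2 steps:
- ∠BCH = 56.08°
- ∠BHC = 16.06°
- ∠CBH = 107.86°
- ∠CHJ = 35.54°
- ∠FGN = 93°
- ∠GFN = 27°
- ∠GHN = 20.55°
- ∠HCJ = 54.46°
- ∠HGN = 129.45°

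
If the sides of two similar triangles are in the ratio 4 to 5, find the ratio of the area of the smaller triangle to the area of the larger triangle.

The ratio of areas of similar triangles equals the square of the side ratio.
Side ratio = 4:5
Area ratio = (4/5)^2 = 16/25 = 16:25

16:25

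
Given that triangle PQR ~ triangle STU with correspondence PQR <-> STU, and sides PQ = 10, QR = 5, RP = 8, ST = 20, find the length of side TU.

k = 20/10 = 2. TU = 2 * 5 = 10.

10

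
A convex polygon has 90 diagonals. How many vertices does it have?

Using d = n(n - 3)/2, we solve 90 = n(n - 3)/2.
So n(n - 3) = 180.
Testing n = 15: 15 * 12 = 180 = 180. Correct.
The polygon has 15 sides.

15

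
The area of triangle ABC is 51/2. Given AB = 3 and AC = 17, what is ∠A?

Area = (1/2) * a * b * sin(C)
sin(C) = 2 * Area / (a * b)
sin(C) = 2 * 51/2 / (3 * 17)
sin(C) = 1
C = arcsin(1) = 90°

90°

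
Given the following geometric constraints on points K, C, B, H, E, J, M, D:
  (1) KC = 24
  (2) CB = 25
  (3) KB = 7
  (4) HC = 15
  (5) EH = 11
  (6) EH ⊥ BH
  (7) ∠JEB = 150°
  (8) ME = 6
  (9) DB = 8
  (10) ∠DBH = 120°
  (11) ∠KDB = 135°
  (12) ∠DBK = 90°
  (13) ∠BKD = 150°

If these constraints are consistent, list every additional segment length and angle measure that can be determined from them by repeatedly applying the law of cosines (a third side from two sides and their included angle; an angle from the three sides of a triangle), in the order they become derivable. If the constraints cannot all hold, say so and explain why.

These constraints are not satisfiable: (11), (12) and (13) are the three interior angles of triangle KDB, which must sum to 180°, but 135° + 90° + 150° = 375°. No planar figure meets all of them, so nothing further can be derived.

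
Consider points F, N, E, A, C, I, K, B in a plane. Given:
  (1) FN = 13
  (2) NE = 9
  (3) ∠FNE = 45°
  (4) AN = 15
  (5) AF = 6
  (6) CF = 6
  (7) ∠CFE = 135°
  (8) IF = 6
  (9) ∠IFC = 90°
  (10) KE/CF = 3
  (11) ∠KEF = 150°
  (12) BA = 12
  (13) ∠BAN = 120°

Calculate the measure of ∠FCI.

Step 1: By the law of cosines on triangle CFI: CI² = 6² + 6² − 2·6·6·cos(90°) = 72, so CI = 6·√2.
Step 2: By the inverse law of cosines on triangle FCI: cos(∠FCI) = (6² + (6·√2)² − 6²) / (2·6·6·√2) = 72/101.82 = 0.7071, so ∠FCI = 45°.

Therefore, the measure of angle ∠FCI = 45°.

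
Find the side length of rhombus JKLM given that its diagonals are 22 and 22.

Half-diagonals are 11 and 11. side = sqrt(11^2 + 11^2) = sqrt(242) = 11*sqrt(2)

11*sqrt(2)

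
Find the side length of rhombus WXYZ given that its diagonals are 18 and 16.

The diagonals of a rhombus bisect each other at right angles.
Half-diagonals: 18/2 = 9 and 16/2 = 8
side = sqrt(9^2 + 8^2)
side = sqrt(81 + 64)
side = sqrt(145)

sqrt(145)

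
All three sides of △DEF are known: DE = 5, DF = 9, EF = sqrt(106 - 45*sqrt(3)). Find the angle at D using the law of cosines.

By the inverse law of cosines: cos(D) = (DE² + DF² - EF²) / (2 × DE × DF)
cos(D) = (5² + 9² - (sqrt(106 - 45*sqrt(3)))²) / (2 × 5 × 9)
cos(D) = (25 + 81 - (106 - 45*sqrt(3))) / 90
cos(D) = sqrt(3)/2
D = arccos(sqrt(3)/2) = 30°

30°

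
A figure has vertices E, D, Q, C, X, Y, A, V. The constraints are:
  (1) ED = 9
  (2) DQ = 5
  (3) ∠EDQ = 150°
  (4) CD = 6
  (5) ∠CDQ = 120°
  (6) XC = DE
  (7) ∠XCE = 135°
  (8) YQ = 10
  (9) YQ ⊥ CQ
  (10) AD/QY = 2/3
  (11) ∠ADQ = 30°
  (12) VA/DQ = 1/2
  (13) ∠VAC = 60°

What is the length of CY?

Step 1: By the law of cosines on triangle CDQ: CQ² = 6² + 5² − 2·6·5·cos(120°) = 91, so CQ = √91.
Step 2: By the law of cosines on triangle CQY: CY² = √91² + 10² − 2·√91·10·cos(90°) = 191, so CY = √191.

Therefore, the length of CY = √191.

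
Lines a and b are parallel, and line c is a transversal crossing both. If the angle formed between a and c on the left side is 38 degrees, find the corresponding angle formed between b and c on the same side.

Corresponding angles formed by parallel lines and a transversal are equal.
The given angle is 38 degrees.
The corresponding angle = 38 degrees.

38 degrees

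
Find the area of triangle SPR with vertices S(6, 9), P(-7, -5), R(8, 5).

Shoelace: Area = (1/2)|6(-5-5) + -7(5-9) + 8(9--5)| = (1/2)(80) = 40

40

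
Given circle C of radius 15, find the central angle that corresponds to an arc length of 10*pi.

Arc length L = 2πr × θ/360, so θ = 360L / (2πr).
θ = 360 × 10*pi / (2π × 15)
θ = 120°
θ = 120°

120°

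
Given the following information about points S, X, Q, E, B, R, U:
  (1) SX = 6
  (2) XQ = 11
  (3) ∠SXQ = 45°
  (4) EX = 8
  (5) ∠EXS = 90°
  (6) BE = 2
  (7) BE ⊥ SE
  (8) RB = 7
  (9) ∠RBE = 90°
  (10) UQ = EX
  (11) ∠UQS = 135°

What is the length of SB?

Step 1: By the law of cosines on triangle EXS: ES² = 8² + 6² − 2·8·6·cos(90°) = 100, so ES = 10.
Step 2: By the law of cosines on triangle SEB: SB² = 10² + 2² − 2·10·2·cos(90°) = 104, so SB = 2·√26.

Therefore, the length of SB = 2·√26.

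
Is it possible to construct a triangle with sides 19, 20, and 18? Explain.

Check all three triangle inequalities:
19 + 20 = 39 > 18 ✓
19 + 18 = 37 > 20 ✓
20 + 18 = 38 > 19 ✓
All conditions hold, so these sides form a valid triangle.

Yes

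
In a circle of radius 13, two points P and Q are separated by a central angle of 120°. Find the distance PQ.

Drop a perpendicular from the center to the chord, bisecting both the chord and the central angle.
Each half-chord = r sin(θ/2) = 13 sin(60°).
The full chord = 2 × 13 × sin(60°) = 13*sqrt(3).

13*sqrt(3)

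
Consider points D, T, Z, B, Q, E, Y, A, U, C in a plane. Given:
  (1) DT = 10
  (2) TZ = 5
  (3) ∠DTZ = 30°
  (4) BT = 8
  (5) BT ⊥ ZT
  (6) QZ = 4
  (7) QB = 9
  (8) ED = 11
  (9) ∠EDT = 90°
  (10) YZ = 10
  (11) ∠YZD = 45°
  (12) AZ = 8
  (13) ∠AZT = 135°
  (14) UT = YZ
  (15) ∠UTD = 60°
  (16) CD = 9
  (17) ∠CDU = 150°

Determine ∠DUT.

From the given relations: UT = YZ = 10.
Step 1: By the law of cosines on triangle UTD: UD² = 10² + 10² − 2·10·10·cos(60°) = 100, so UD = 10.
Step 2: By the inverse law of cosines on triangle DUT: cos(∠DUT) = (10² + 10² − 10²) / (2·10·10) = 100/200 = 0.5, so ∠DUT = 60°.

Therefore, the measure of angle ∠DUT = 60°.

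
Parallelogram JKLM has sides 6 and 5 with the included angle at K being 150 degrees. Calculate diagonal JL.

Law of cosines: d^2 = 6^2 + 5^2 - 2(6)(5)cos(150°) = 30*sqrt(3) + 61, so d = sqrt(30*sqrt(3) + 61).

sqrt(30*sqrt(3) + 61)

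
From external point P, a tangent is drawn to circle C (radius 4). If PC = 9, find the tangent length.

Let T be the point of tangency. Then CT ⊥ PT (radius ⊥ tangent).
In right triangle CTP: CP² = CT² + PT²
9² = 4² + PT²
PT² = 65, PT = sqrt(65)

sqrt(65)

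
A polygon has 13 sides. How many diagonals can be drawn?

Total line segments between 13 vertices = C(13,2) = 78.
Subtract the 13 sides: 78 - 13 = 65 diagonals.

65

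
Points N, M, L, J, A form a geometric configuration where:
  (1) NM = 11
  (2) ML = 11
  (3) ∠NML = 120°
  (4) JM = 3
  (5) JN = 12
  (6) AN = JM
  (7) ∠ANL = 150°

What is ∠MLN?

Step 1: By the law of cosines on triangle LMN: LN² = 11² + 11² − 2·11·11·cos(120°) = 363, so LN = 11·√3.
Step 2: By the inverse law of cosines on triangle MLN: cos(∠MLN) = (11² + (11·√3)² − 11²) / (2·11·11·√3) = 363/419.16 = 0.866, so ∠MLN = 30°.

Therefore, the measure of angle ∠MLN = 30°.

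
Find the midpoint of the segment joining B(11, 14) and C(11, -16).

The midpoint is the average of the coordinates:
x: (11 + 11)/2 = 11
y: (14 + -16)/2 = -1
Midpoint = (11, -1)

(11, -1)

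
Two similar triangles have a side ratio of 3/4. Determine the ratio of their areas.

The ratio of areas of similar triangles equals the square of the side ratio.
Side ratio = 3:4
Area ratio = (3/4)^2 = 9/16 = 9:16

9:16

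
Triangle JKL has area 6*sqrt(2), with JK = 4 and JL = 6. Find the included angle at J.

Area = (1/2) * a * b * sin(C)
sin(C) = 2 * Area / (a * b)
sin(C) = 2 * 6*sqrt(2) / (4 * 6)
sin(C) = sqrt(2)/2
C = arcsin(sqrt(2)/2) = 45°
Since sin(180° - C) = sin(C), the obtuse angle 135° gives the same area, so C = 45° or C = 135°.

45° or 135°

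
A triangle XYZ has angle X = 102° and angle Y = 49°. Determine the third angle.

By the triangle angle sum property, the three interior angles of any triangle add up to 180°.
We know angle X = 102° and angle Y = 49°, so their sum is 151°.
Therefore angle Z = 180° - 151° = 29°.

29 degrees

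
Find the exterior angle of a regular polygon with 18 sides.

Each exterior angle of a regular n-gon is 360 / n.
For n = 18: 360 / 18 = 20 degrees.

20 degrees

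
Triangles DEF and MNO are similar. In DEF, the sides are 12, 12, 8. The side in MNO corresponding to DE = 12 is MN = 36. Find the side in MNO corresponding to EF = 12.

k = 36/12 = 3. NO = 3 * 12 = 36.

36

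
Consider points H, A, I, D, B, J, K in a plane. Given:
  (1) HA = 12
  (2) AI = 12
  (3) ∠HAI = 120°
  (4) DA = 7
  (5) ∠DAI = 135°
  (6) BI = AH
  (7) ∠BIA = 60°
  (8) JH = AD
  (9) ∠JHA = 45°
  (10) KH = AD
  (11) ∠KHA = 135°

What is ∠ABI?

From the given relations: BI = AH = 12.
Step 1: By the law of cosines on triangle BIA: BA² = 12² + 12² − 2·12·12·cos(60°) = 144, so BA = 12.
Step 2: By the inverse law of cosines on triangle ABI: cos(∠ABI) = (12² + 12² − 12²) / (2·12·12) = 144/288 = 0.5, so ∠ABI = 60°.

Therefore, the measure of angle ∠ABI = 60°.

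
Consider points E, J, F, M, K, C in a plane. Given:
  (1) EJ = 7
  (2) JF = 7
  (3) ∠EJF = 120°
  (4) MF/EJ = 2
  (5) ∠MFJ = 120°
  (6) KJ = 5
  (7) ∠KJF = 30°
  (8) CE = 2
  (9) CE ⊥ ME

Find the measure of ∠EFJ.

Step 1: By the law of cosines on triangle FJE: FE² = 7² + 7² − 2·7·7·cos(120°) = 147, so FE = 7·√3.
Step 2: By the inverse law of cosines on triangle EFJ: cos(∠EFJ) = ((7·√3)² + 7² − 7²) / (2·7·√3·7) = 147/169.74 = 0.866, so ∠EFJ = 30°.

Therefore, the measure of angle ∠EFJ = 30°.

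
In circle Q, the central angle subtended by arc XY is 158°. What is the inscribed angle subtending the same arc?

Inscribed angle = 158° / 2 = 79° (inscribed angle theorem).

79°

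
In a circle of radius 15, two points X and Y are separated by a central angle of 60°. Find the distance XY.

Drop a perpendicular from the center to the chord, bisecting both the chord and the central angle.
Each half-chord = r sin(θ/2) = 15 sin(30°).
The full chord = 2 × 15 × sin(30°) = 15.

15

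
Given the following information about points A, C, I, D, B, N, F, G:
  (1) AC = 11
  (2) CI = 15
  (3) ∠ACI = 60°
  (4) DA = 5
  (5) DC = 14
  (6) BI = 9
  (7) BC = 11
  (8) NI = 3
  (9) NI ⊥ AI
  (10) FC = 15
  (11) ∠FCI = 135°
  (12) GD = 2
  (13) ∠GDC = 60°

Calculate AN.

Step 1: By the law of cosines on triangle ACI: AI² = 11² + 15² − 2·11·15·cos(60°) = 181, so AI = √181.
Step 2: By the law of cosines on triangle AIN: AN² = √181² + 3² − 2·√181·3·cos(90°) = 190, so AN = √190.

Therefore, the length of AN = √190.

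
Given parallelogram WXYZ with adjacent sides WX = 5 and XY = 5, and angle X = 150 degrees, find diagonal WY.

The diagonal of a parallelogram can be found by treating two adjacent sides and the diagonal as a triangle.
Applying the law of cosines with sides 5, 5 and included angle 150°:
d^2 = 25 + 25 - 50*cos(150°) = 25*sqrt(3) + 50
d = 5*sqrt(sqrt(3) + 2)

5*sqrt(sqrt(3) + 2)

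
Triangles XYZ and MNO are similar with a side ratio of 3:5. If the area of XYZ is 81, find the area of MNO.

Area ratio = (3/5)^2 = 9/25. Area of MNO = 81 * 25/9 = 225.

225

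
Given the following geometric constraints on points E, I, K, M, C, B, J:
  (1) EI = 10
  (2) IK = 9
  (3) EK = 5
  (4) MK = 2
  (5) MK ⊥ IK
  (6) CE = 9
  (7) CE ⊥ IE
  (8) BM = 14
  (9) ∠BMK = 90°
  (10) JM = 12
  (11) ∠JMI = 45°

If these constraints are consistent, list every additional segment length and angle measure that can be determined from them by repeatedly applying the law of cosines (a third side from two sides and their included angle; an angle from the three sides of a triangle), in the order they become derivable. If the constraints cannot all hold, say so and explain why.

The constraints are consistent. Derivable facts, in order:
After 1 step:
- IC = √181
- IM = √85
- KB = 10·√2
- ∠EIK = 29.93°
- ∠EKI = 86.18°
- ∠IEK = 63.9°
After 2 steps:
- IJ ≈ 8.52
- ∠BKM = 81.87°
- ∠CIE = 41.99°
- ∠ECI = 48.01°
- ∠IMK = 77.47°
- ∠KBM = 8.13°
- ∠KIM = 12.53°
After 3 steps:
- ∠IJM = 49.95°
- ∠JIM = 85.05°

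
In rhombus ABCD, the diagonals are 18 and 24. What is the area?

Area = (18 * 24) / 2 = 432 / 2 = 216

216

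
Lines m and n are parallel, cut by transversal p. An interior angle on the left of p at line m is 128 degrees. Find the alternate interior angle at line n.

Alternate interior angles are equal: 128 degrees.

128 degrees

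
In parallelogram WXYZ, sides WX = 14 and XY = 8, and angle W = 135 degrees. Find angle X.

Opposite sides of a parallelogram are parallel, so consecutive angles form co-interior angles on a transversal.
Co-interior angles sum to 180°, giving angle X = 180 - 135 = 45 degrees.

45 degrees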